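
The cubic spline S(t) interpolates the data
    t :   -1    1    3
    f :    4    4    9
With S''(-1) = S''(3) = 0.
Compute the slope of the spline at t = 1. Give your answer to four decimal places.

Write M_i for S''(x_i). With h_i = 2, 2 and divided differences Δ_i = 0, 5/2, the continuity of S' gives the tridiagonal system
  2·M_0 + 8·M_1 + 2·M_2 = 6(Δ_1 - Δ_0) = 15
Natural end conditions: M_0 = M_2 = 0.
Hence M_0 = 0, M_1 = 15/8, M_2 = 0.
On [1, 3], S'(t) = b_1 + 2c_1·(t - 1) + 3d_1·(t - 1)² with b_1 = Δ_1 - h_1(2M_1 + M_2)/6 = 5/4, c_1 = M_1/2 = 15/16, d_1 = (M_2 - M_1)/(6h_1) = -5/32. So S'(1) = 5/4.

1.2500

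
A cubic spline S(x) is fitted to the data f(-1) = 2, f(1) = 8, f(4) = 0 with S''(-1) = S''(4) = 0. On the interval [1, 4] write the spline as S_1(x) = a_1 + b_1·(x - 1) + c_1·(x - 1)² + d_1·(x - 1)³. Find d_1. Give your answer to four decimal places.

0.1889

Let M_i = S''(x_i). Step sizes h_i = 2, 3; slopes of the chords Δ_i = (y_(i+1) - y_i)/h_i = 3, -8/3.
  2·M_0 + 10·M_1 + 3·M_2 = 6(Δ_1 - Δ_0) = -34
Natural end conditions: M_0 = M_2 = 0.
Solving: M_0 = 0, M_1 = -17/5, M_2 = 0.
On [1, 4], with S_1(x) = a_1 + b_1·(x - 1) + c_1·(x - 1)² + d_1·(x - 1)³: c_1 = M_1/2 = -17/10, d_1 = (M_2 - M_1)/(6h_1) = 17/90, b_1 = Δ_1 - h_1(2M_1 + M_2)/6 = 11/15.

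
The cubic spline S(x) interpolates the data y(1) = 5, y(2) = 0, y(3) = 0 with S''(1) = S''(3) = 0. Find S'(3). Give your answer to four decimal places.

With M_i denoting the second derivative at x_i, h_i = 1, 1, and Δ_i = (y_(i+1) − y_i)/h_i = -5, 0:
  1·M_0 + 4·M_1 + 1·M_2 = 6(Δ_1 - Δ_0) = 30
Natural end conditions: M_0 = M_2 = 0.
Hence M_0 = 0, M_1 = 15/2, M_2 = 0.
On [2, 3], S'(x) = b_1 + 2c_1·(x - 2) + 3d_1·(x - 2)² with b_1 = Δ_1 - h_1(2M_1 + M_2)/6 = -5/2, c_1 = M_1/2 = 15/4, d_1 = (M_2 - M_1)/(6h_1) = -5/4. So S'(3) = 5/4.

1.2500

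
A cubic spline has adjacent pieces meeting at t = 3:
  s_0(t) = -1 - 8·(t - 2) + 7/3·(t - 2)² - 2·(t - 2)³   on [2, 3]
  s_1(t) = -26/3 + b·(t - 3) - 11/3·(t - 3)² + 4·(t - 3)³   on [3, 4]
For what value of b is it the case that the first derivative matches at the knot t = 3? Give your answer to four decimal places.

-9.3333

s_0'(t) = -8 + 14/3·(t - 2) - 6·(t - 2)², so s_0'(3) = -28/3. On the right, s_1'(3) = b, so b = -28/3.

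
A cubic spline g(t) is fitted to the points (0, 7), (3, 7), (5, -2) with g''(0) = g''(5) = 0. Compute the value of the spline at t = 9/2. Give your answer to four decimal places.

Write m_i for g''(x_i). With h_i = 3, 2 and divided differences Δ_i = 0, -9/2, the continuity of g' gives the tridiagonal system
  3·m_0 + 10·m_1 + 2·m_2 = 6(Δ_1 - Δ_0) = -27
Natural end conditions: m_0 = m_2 = 0.
Forward elimination and back-substitution give m_0 = 0, m_1 = -27/10, m_2 = 0.
On [3, 5], g(t) = 7 - 27/10·(t - 3) - 27/20·(t - 3)² + 9/40·(t - 3)³.
With (t - 3) = 3/2: g(9/2) = 43/64.

0.6719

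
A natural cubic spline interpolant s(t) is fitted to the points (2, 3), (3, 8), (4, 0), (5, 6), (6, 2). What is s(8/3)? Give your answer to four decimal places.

8.0595

Write M_i for s''(x_i). With h_i = 1, 1, 1, 1 and divided differences Δ_i = 5, -8, 6, -4, the continuity of s' gives the tridiagonal system
  1·M_0 + 4·M_1 + 1·M_2 = 6(Δ_1 - Δ_0) = -78
  1·M_1 + 4·M_2 + 1·M_3 = 6(Δ_2 - Δ_1) = 84
  1·M_2 + 4·M_3 + 1·M_4 = 6(Δ_3 - Δ_2) = -60
Natural end conditions: M_0 = M_4 = 0.
Forward elimination and back-substitution give M_0 = 0, M_1 = -783/28, M_2 = 237/7, M_3 = -657/28, M_4 = 0.
On [2, 3], s(t) = 3 + 541/56·(t - 2) + 0·(t - 2)² - 261/56·(t - 2)³.
With (t - 2) = 2/3: s(8/3) = 677/84.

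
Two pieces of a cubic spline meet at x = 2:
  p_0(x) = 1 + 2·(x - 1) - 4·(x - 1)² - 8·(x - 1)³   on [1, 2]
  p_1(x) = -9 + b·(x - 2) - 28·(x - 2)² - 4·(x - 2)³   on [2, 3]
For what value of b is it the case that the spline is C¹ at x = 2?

-30

p_0'(x) = 2 - 8·(x - 1) - 24·(x - 1)², so p_0'(2) = -30. On the right, p_1'(2) = b, so b = -30.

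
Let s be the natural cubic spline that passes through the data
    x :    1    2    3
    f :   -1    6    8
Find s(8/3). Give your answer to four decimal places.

7.7037

Write M_i for s''(x_i). With h_i = 1, 1 and divided differences Δ_i = 7, 2, the continuity of s' gives the tridiagonal system
  1·M_0 + 4·M_1 + 1·M_2 = 6(Δ_1 - Δ_0) = -30
Natural end conditions: M_0 = M_2 = 0.
Hence M_0 = 0, M_1 = -15/2, M_2 = 0.
On [2, 3], s(x) = 6 + 9/2·(x - 2) - 15/4·(x - 2)² + 5/4·(x - 2)³.
With (x - 2) = 2/3: s(8/3) = 208/27.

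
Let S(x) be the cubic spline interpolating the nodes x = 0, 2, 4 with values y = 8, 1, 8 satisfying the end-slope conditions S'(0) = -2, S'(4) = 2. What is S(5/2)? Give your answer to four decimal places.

Write m_i for S''(x_i). With h_i = 2, 2 and divided differences Δ_i = -7/2, 7/2, the continuity of S' gives the tridiagonal system
  2·m_0 + 8·m_1 + 2·m_2 = 6(Δ_1 - Δ_0) = 42
Clamped end conditions give two more equations: 2h_0·m_0 + h_0·m_1 = 6(Δ_0 - S'(0)) = -9 and h_1·m_1 + 2h_1·m_2 = 6(S'(4) - Δ_1) = -9.
Hence m_0 = -13/2, m_1 = 17/2, m_2 = -13/2.
On [2, 4], S(x) = 1 + 0·(x - 2) + 17/4·(x - 2)² - 5/4·(x - 2)³.
With (x - 2) = 1/2: S(5/2) = 61/32.

1.9063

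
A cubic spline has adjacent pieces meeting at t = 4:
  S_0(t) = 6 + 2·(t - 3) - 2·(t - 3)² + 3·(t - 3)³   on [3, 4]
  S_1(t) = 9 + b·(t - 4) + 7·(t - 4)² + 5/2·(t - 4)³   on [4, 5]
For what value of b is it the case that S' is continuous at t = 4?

S_0'(t) = 2 - 4·(t - 3) + 9·(t - 3)², so S_0'(4) = 7. On the right, S_1'(4) = b, so b = 7.

7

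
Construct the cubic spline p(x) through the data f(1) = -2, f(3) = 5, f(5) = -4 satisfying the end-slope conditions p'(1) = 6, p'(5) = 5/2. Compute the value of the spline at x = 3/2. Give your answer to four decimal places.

1.0508

Put m_i = p'' at the i-th knot. Here h = (2, 2) and Δ = (7/2, -9/2), so the interior equations h_(i-1)·m_(i-1) + 2(h_(i-1)+h_i)·m_i + h_i·m_(i+1) = 6(Δ_i − Δ_(i-1)) read
  2·m_0 + 8·m_1 + 2·m_2 = 6(Δ_1 - Δ_0) = -48
Clamped end conditions give two more equations: 2h_0·m_0 + h_0·m_1 = 6(Δ_0 - p'(1)) = -15 and h_1·m_1 + 2h_1·m_2 = 6(p'(5) - Δ_1) = 42.
Hence m_0 = 11/8, m_1 = -41/4, m_2 = 125/8.
On [1, 3], p(x) = -2 + 6·(x - 1) + 11/16·(x - 1)² - 31/32·(x - 1)³.
With (x - 1) = 1/2: p(3/2) = 269/256.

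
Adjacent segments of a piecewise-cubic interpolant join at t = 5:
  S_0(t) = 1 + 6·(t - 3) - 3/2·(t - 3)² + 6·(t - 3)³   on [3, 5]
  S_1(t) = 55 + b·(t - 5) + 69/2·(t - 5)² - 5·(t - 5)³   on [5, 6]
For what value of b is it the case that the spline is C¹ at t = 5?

S_0'(t) = 6 - 3·(t - 3) + 18·(t - 3)², so S_0'(5) = 72. On the right, S_1'(5) = b, so b = 72.

72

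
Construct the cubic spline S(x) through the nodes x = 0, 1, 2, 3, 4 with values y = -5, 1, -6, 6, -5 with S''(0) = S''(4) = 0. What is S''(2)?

Let M_i = S''(x_i). Step sizes h_i = 1, 1, 1, 1; slopes of the chords Δ_i = (y_(i+1) - y_i)/h_i = 6, -7, 12, -11.
  1·M_0 + 4·M_1 + 1·M_2 = 6(Δ_1 - Δ_0) = -78
  1·M_1 + 4·M_2 + 1·M_3 = 6(Δ_2 - Δ_1) = 114
  1·M_2 + 4·M_3 + 1·M_4 = 6(Δ_3 - Δ_2) = -138
Natural end conditions: M_0 = M_4 = 0.
Solving: M_0 = 0, M_1 = -63/2, M_2 = 48, M_3 = -93/2, M_4 = 0.

48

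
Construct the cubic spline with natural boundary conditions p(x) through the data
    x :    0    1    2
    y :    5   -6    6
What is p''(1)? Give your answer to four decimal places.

Let m_i = p''(x_i). Step sizes h_i = 1, 1; slopes of the chords Δ_i = (y_(i+1) - y_i)/h_i = -11, 12.
  1·m_0 + 4·m_1 + 1·m_2 = 6(Δ_1 - Δ_0) = 138
Natural end conditions: m_0 = m_2 = 0.
Hence m_0 = 0, m_1 = 69/2, m_2 = 0.

34.5000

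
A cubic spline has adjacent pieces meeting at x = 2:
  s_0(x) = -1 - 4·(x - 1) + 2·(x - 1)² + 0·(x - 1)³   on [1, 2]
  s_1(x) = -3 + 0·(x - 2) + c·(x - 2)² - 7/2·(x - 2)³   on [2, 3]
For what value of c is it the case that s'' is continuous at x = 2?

2

s_0''(x) = 4 + 0·(x - 1), so s_0''(2) = 4. On the right, s_1''(2) = 2c, so c = 2.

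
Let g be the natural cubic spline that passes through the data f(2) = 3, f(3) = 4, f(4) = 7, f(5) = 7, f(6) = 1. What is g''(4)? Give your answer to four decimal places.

-3.4286

Let M_i = g''(x_i). Step sizes h_i = 1, 1, 1, 1; slopes of the chords Δ_i = (y_(i+1) - y_i)/h_i = 1, 3, 0, -6.
  1·M_0 + 4·M_1 + 1·M_2 = 6(Δ_1 - Δ_0) = 12
  1·M_1 + 4·M_2 + 1·M_3 = 6(Δ_2 - Δ_1) = -18
  1·M_2 + 4·M_3 + 1·M_4 = 6(Δ_3 - Δ_2) = -36
Natural end conditions: M_0 = M_4 = 0.
Forward elimination and back-substitution give M_0 = 0, M_1 = 27/7, M_2 = -24/7, M_3 = -57/7, M_4 = 0.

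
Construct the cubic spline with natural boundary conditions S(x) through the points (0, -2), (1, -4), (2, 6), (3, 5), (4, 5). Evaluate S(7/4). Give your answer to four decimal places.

3.8943

Put M_i = S'' at the i-th knot. Here h = (1, 1, 1, 1) and Δ = (-2, 10, -1, 0), so the interior equations h_(i-1)·M_(i-1) + 2(h_(i-1)+h_i)·M_i + h_i·M_(i+1) = 6(Δ_i − Δ_(i-1)) read
  1·M_0 + 4·M_1 + 1·M_2 = 6(Δ_1 - Δ_0) = 72
  1·M_1 + 4·M_2 + 1·M_3 = 6(Δ_2 - Δ_1) = -66
  1·M_2 + 4·M_3 + 1·M_4 = 6(Δ_3 - Δ_2) = 6
Natural end conditions: M_0 = M_4 = 0.
Solving: M_0 = 0, M_1 = 675/28, M_2 = -171/7, M_3 = 213/28, M_4 = 0.
On [1, 2], S(x) = -4 + 169/28·(x - 1) + 675/56·(x - 1)² - 453/56·(x - 1)³.
With (x - 1) = 3/4: S(7/4) = 13957/3584.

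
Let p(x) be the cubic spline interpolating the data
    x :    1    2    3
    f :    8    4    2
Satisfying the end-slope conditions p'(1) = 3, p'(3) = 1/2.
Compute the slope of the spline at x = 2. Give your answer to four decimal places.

-5.3750

Write M_i for p''(x_i). With h_i = 1, 1 and divided differences Δ_i = -4, -2, the continuity of p' gives the tridiagonal system
  1·M_0 + 4·M_1 + 1·M_2 = 6(Δ_1 - Δ_0) = 12
Clamped end conditions give two more equations: 2h_0·M_0 + h_0·M_1 = 6(Δ_0 - p'(1)) = -42 and h_1·M_1 + 2h_1·M_2 = 6(p'(3) - Δ_1) = 15.
Solving: M_0 = -101/4, M_1 = 17/2, M_2 = 13/4.
On [2, 3], p'(x) = b_1 + 2c_1·(x - 2) + 3d_1·(x - 2)² with b_1 = Δ_1 - h_1(2M_1 + M_2)/6 = -43/8, c_1 = M_1/2 = 17/4, d_1 = (M_2 - M_1)/(6h_1) = -7/8. So p'(2) = -43/8.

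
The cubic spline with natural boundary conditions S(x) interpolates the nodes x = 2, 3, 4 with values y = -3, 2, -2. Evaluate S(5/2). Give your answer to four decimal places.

0.3438

With M_i denoting the second derivative at x_i, h_i = 1, 1, and Δ_i = (y_(i+1) − y_i)/h_i = 5, -4:
  1·M_0 + 4·M_1 + 1·M_2 = 6(Δ_1 - Δ_0) = -54
Natural end conditions: M_0 = M_2 = 0.
Solving: M_0 = 0, M_1 = -27/2, M_2 = 0.
On [2, 3], S(x) = -3 + 29/4·(x - 2) + 0·(x - 2)² - 9/4·(x - 2)³.
With (x - 2) = 1/2: S(5/2) = 11/32.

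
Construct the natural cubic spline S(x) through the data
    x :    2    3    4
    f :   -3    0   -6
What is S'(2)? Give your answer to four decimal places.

5.2500

With m_i denoting the second derivative at x_i, h_i = 1, 1, and Δ_i = (y_(i+1) − y_i)/h_i = 3, -6:
  1·m_0 + 4·m_1 + 1·m_2 = 6(Δ_1 - Δ_0) = -54
Natural end conditions: m_0 = m_2 = 0.
Solving the tridiagonal system: m_0 = 0, m_1 = -27/2, m_2 = 0.
On [2, 3], S'(x) = b_0 + 2c_0·(x - 2) + 3d_0·(x - 2)² with b_0 = Δ_0 - h_0(2m_0 + m_1)/6 = 21/4, c_0 = m_0/2 = 0, d_0 = (m_1 - m_0)/(6h_0) = -9/4. So S'(2) = 21/4.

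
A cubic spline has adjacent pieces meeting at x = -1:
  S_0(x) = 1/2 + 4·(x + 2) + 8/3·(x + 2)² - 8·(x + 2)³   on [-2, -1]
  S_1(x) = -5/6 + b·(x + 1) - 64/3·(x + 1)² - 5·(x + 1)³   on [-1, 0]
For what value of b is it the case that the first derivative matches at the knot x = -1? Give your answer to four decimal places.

-14.6667

S_0'(x) = 4 + 16/3·(x + 2) - 24·(x + 2)², so S_0'(-1) = -44/3. On the right, S_1'(-1) = b, so b = -44/3.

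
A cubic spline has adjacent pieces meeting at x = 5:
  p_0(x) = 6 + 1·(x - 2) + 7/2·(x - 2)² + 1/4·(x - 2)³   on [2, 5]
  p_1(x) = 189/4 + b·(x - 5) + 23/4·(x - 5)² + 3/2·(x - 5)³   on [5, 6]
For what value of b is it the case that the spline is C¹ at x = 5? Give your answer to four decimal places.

28.7500

p_0'(x) = 1 + 7·(x - 2) + 3/4·(x - 2)², so p_0'(5) = 115/4. On the right, p_1'(5) = b, so b = 115/4.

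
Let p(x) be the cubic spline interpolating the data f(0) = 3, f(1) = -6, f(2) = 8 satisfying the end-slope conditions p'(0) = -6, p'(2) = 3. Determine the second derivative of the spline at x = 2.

With m_i denoting the second derivative at x_i, h_i = 1, 1, and Δ_i = (y_(i+1) − y_i)/h_i = -9, 14:
  1·m_0 + 4·m_1 + 1·m_2 = 6(Δ_1 - Δ_0) = 138
Clamped end conditions give two more equations: 2h_0·m_0 + h_0·m_1 = 6(Δ_0 - p'(0)) = -18 and h_1·m_1 + 2h_1·m_2 = 6(p'(2) - Δ_1) = -66.
Solving: m_0 = -39, m_1 = 60, m_2 = -63.

-63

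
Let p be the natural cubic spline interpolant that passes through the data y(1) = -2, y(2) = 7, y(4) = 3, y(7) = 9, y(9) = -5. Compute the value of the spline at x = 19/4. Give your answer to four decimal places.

With m_i denoting the second derivative at x_i, h_i = 1, 2, 3, 2, and Δ_i = (y_(i+1) − y_i)/h_i = 9, -2, 2, -7:
  1·m_0 + 6·m_1 + 2·m_2 = 6(Δ_1 - Δ_0) = -66
  2·m_1 + 10·m_2 + 3·m_3 = 6(Δ_2 - Δ_1) = 24
  3·m_2 + 10·m_3 + 2·m_4 = 6(Δ_3 - Δ_2) = -54
Natural end conditions: m_0 = m_4 = 0.
Solving the tridiagonal system: m_0 = 0, m_1 = -3405/253, m_2 = 1866/253, m_3 = -1926/253, m_4 = 0.
On [4, 7], p(x) = 3 - 397/253·(x - 4) + 933/253·(x - 4)² - 632/759·(x - 4)³.
With (x - 4) = 3/4: p(19/4) = 1305/368.

3.5462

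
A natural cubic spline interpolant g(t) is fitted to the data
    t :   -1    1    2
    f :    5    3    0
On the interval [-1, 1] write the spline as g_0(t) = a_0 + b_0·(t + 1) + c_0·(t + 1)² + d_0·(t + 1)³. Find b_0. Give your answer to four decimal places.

-0.3333

Write m_i for g''(x_i). With h_i = 2, 1 and divided differences Δ_i = -1, -3, the continuity of g' gives the tridiagonal system
  2·m_0 + 6·m_1 + 1·m_2 = 6(Δ_1 - Δ_0) = -12
Natural end conditions: m_0 = m_2 = 0.
Forward elimination and back-substitution give m_0 = 0, m_1 = -2, m_2 = 0.
On [-1, 1], with g_0(t) = a_0 + b_0·(t + 1) + c_0·(t + 1)² + d_0·(t + 1)³: c_0 = m_0/2 = 0, d_0 = (m_1 - m_0)/(6h_0) = -1/6, b_0 = Δ_0 - h_0(2m_0 + m_1)/6 = -1/3.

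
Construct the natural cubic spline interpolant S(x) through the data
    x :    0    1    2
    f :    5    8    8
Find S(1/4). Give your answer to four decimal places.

5.9258

Write M_i for S''(x_i). With h_i = 1, 1 and divided differences Δ_i = 3, 0, the continuity of S' gives the tridiagonal system
  1·M_0 + 4·M_1 + 1·M_2 = 6(Δ_1 - Δ_0) = -18
Natural end conditions: M_0 = M_2 = 0.
Solving: M_0 = 0, M_1 = -9/2, M_2 = 0.
On [0, 1], S(x) = 5 + 15/4·x + 0·x² - 3/4·x³.
With x = 1/4: S(1/4) = 1517/256.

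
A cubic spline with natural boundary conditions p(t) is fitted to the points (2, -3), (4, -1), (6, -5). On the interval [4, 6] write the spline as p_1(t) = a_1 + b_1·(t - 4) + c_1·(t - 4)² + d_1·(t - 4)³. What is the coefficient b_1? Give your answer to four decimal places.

-0.5000

Let M_i = p''(x_i). Step sizes h_i = 2, 2; slopes of the chords Δ_i = (y_(i+1) - y_i)/h_i = 1, -2.
  2·M_0 + 8·M_1 + 2·M_2 = 6(Δ_1 - Δ_0) = -18
Natural end conditions: M_0 = M_2 = 0.
Solving the tridiagonal system: M_0 = 0, M_1 = -9/4, M_2 = 0.
On [4, 6], with p_1(t) = a_1 + b_1·(t - 4) + c_1·(t - 4)² + d_1·(t - 4)³: c_1 = M_1/2 = -9/8, d_1 = (M_2 - M_1)/(6h_1) = 3/16, b_1 = Δ_1 - h_1(2M_1 + M_2)/6 = -1/2.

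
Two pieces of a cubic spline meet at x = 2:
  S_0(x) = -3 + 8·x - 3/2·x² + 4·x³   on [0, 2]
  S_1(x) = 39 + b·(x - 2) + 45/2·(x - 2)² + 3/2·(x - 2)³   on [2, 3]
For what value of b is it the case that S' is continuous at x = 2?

50

S_0'(x) = 8 - 3·x + 12·x², so S_0'(2) = 50. On the right, S_1'(2) = b, so b = 50.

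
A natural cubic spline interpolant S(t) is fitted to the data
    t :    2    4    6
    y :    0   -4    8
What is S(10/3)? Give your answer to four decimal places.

Write M_i for S''(x_i). With h_i = 2, 2 and divided differences Δ_i = -2, 6, the continuity of S' gives the tridiagonal system
  2·M_0 + 8·M_1 + 2·M_2 = 6(Δ_1 - Δ_0) = 48
Natural end conditions: M_0 = M_2 = 0.
Solving the tridiagonal system: M_0 = 0, M_1 = 6, M_2 = 0.
On [2, 4], S(t) = 0 - 4·(t - 2) + 0·(t - 2)² + 1/2·(t - 2)³.
With (t - 2) = 4/3: S(10/3) = -112/27.

-4.1481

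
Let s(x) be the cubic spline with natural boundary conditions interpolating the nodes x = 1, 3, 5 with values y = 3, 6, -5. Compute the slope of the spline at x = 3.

Write M_i for s''(x_i). With h_i = 2, 2 and divided differences Δ_i = 3/2, -11/2, the continuity of s' gives the tridiagonal system
  2·M_0 + 8·M_1 + 2·M_2 = 6(Δ_1 - Δ_0) = -42
Natural end conditions: M_0 = M_2 = 0.
Solving: M_0 = 0, M_1 = -21/4, M_2 = 0.
On [3, 5], s'(x) = b_1 + 2c_1·(x - 3) + 3d_1·(x - 3)² with b_1 = Δ_1 - h_1(2M_1 + M_2)/6 = -2, c_1 = M_1/2 = -21/8, d_1 = (M_2 - M_1)/(6h_1) = 7/16. So s'(3) = -2.

-2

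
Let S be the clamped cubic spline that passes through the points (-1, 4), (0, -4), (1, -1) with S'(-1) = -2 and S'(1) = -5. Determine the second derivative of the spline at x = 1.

-42

Let m_i = S''(x_i). Step sizes h_i = 1, 1; slopes of the chords Δ_i = (y_(i+1) - y_i)/h_i = -8, 3.
  1·m_0 + 4·m_1 + 1·m_2 = 6(Δ_1 - Δ_0) = 66
Clamped end conditions give two more equations: 2h_0·m_0 + h_0·m_1 = 6(Δ_0 - S'(-1)) = -36 and h_1·m_1 + 2h_1·m_2 = 6(S'(1) - Δ_1) = -48.
Hence m_0 = -36, m_1 = 36, m_2 = -42.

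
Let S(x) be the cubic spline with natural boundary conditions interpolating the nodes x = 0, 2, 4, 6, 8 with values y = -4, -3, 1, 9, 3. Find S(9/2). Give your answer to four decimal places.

Let σ_i = S''(x_i). Step sizes h_i = 2, 2, 2, 2; slopes of the chords Δ_i = (y_(i+1) - y_i)/h_i = 1/2, 2, 4, -3.
  2·σ_0 + 8·σ_1 + 2·σ_2 = 6(Δ_1 - Δ_0) = 9
  2·σ_1 + 8·σ_2 + 2·σ_3 = 6(Δ_2 - Δ_1) = 12
  2·σ_2 + 8·σ_3 + 2·σ_4 = 6(Δ_3 - Δ_2) = -42
Natural end conditions: σ_0 = σ_4 = 0.
Forward elimination and back-substitution give σ_0 = 0, σ_1 = 45/112, σ_2 = 81/28, σ_3 = -669/112, σ_4 = 0.
On [4, 6], S(x) = 1 + 65/16·(x - 4) + 81/56·(x - 4)² - 331/448·(x - 4)³.
With (x - 4) = 1/2: S(9/2) = 11829/3584.

3.3005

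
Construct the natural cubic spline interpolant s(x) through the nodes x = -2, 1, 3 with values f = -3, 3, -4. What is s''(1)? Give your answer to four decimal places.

With m_i denoting the second derivative at x_i, h_i = 3, 2, and Δ_i = (y_(i+1) − y_i)/h_i = 2, -7/2:
  3·m_0 + 10·m_1 + 2·m_2 = 6(Δ_1 - Δ_0) = -33
Natural end conditions: m_0 = m_2 = 0.
Solving the tridiagonal system: m_0 = 0, m_1 = -33/10, m_2 = 0.

-3.3000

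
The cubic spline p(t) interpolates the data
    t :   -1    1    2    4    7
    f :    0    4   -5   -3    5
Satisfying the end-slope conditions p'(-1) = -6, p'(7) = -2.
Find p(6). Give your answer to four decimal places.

With σ_i denoting the second derivative at x_i, h_i = 2, 1, 2, 3, and Δ_i = (y_(i+1) − y_i)/h_i = 2, -9, 1, 8/3:
  2·σ_0 + 6·σ_1 + 1·σ_2 = 6(Δ_1 - Δ_0) = -66
  1·σ_1 + 6·σ_2 + 2·σ_3 = 6(Δ_2 - Δ_1) = 60
  2·σ_2 + 10·σ_3 + 3·σ_4 = 6(Δ_3 - Δ_2) = 10
Clamped end conditions give two more equations: 2h_0·σ_0 + h_0·σ_1 = 6(Δ_0 - p'(-1)) = 48 and h_3·σ_3 + 2h_3·σ_4 = 6(p'(7) - Δ_3) = -28.
Solving: σ_0 = 3376/151, σ_1 = -3128/151, σ_2 = 2050/151, σ_3 = -56/151, σ_4 = -2030/453.
On [4, 7], p(t) = -3 + 797/151·(t - 4) - 28/151·(t - 4)² - 931/4077·(t - 4)³.
With (t - 4) = 2: p(6) = 20335/4077.

4.9877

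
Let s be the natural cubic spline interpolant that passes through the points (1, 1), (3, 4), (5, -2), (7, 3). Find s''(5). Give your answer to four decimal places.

Write M_i for s''(x_i). With h_i = 2, 2, 2 and divided differences Δ_i = 3/2, -3, 5/2, the continuity of s' gives the tridiagonal system
  2·M_0 + 8·M_1 + 2·M_2 = 6(Δ_1 - Δ_0) = -27
  2·M_1 + 8·M_2 + 2·M_3 = 6(Δ_2 - Δ_1) = 33
Natural end conditions: M_0 = M_3 = 0.
Solving: M_0 = 0, M_1 = -47/10, M_2 = 53/10, M_3 = 0.

5.3000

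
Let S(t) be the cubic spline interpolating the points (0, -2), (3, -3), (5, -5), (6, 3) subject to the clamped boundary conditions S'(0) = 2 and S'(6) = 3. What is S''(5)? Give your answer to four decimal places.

Write σ_i for S''(x_i). With h_i = 3, 2, 1 and divided differences Δ_i = -1/3, -1, 8, the continuity of S' gives the tridiagonal system
  3·σ_0 + 10·σ_1 + 2·σ_2 = 6(Δ_1 - Δ_0) = -4
  2·σ_1 + 6·σ_2 + 1·σ_3 = 6(Δ_2 - Δ_1) = 54
Clamped end conditions give two more equations: 2h_0·σ_0 + h_0·σ_1 = 6(Δ_0 - S'(0)) = -14 and h_2·σ_2 + 2h_2·σ_3 = 6(S'(6) - Δ_2) = -30.
Forward elimination and back-substitution give σ_0 = -52/57, σ_1 = -54/19, σ_2 = 258/19, σ_3 = -414/19.

13.5789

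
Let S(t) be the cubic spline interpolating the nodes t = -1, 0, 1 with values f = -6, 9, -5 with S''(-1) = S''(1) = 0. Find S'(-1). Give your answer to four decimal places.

Write M_i for S''(x_i). With h_i = 1, 1 and divided differences Δ_i = 15, -14, the continuity of S' gives the tridiagonal system
  1·M_0 + 4·M_1 + 1·M_2 = 6(Δ_1 - Δ_0) = -174
Natural end conditions: M_0 = M_2 = 0.
Solving: M_0 = 0, M_1 = -87/2, M_2 = 0.
On [-1, 0], S'(t) = b_0 + 2c_0·(t + 1) + 3d_0·(t + 1)² with b_0 = Δ_0 - h_0(2M_0 + M_1)/6 = 89/4, c_0 = M_0/2 = 0, d_0 = (M_1 - M_0)/(6h_0) = -29/4. So S'(-1) = 89/4.

22.2500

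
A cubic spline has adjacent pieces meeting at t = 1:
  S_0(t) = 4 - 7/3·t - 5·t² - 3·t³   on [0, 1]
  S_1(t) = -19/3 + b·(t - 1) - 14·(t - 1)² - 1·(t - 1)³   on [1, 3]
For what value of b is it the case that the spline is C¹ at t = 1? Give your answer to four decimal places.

-21.3333

S_0'(t) = -7/3 - 10·t - 9·t², so S_0'(1) = -64/3. On the right, S_1'(1) = b, so b = -64/3.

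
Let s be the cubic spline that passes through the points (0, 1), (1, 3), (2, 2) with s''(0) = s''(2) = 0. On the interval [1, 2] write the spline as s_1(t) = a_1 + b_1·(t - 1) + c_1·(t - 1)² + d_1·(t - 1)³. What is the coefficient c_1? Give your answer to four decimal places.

With M_i denoting the second derivative at x_i, h_i = 1, 1, and Δ_i = (y_(i+1) − y_i)/h_i = 2, -1:
  1·M_0 + 4·M_1 + 1·M_2 = 6(Δ_1 - Δ_0) = -18
Natural end conditions: M_0 = M_2 = 0.
Forward elimination and back-substitution give M_0 = 0, M_1 = -9/2, M_2 = 0.
On [1, 2], with s_1(t) = a_1 + b_1·(t - 1) + c_1·(t - 1)² + d_1·(t - 1)³: c_1 = M_1/2 = -9/4, d_1 = (M_2 - M_1)/(6h_1) = 3/4, b_1 = Δ_1 - h_1(2M_1 + M_2)/6 = 1/2.

-2.2500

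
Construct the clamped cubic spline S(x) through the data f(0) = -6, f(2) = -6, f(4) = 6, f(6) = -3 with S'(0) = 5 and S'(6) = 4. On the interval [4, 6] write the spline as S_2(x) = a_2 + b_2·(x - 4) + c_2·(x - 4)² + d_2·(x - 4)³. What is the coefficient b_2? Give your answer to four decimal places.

-0.7333

Write σ_i for S''(x_i). With h_i = 2, 2, 2 and divided differences Δ_i = 0, 6, -9/2, the continuity of S' gives the tridiagonal system
  2·σ_0 + 8·σ_1 + 2·σ_2 = 6(Δ_1 - Δ_0) = 36
  2·σ_1 + 8·σ_2 + 2·σ_3 = 6(Δ_2 - Δ_1) = -63
Clamped end conditions give two more equations: 2h_0·σ_0 + h_0·σ_1 = 6(Δ_0 - S'(0)) = -30 and h_2·σ_2 + 2h_2·σ_3 = 6(S'(6) - Δ_2) = 51.
Forward elimination and back-substitution give σ_0 = -403/30, σ_1 = 178/15, σ_2 = -481/30, σ_3 = 623/30.
On [4, 6], with S_2(x) = a_2 + b_2·(x - 4) + c_2·(x - 4)² + d_2·(x - 4)³: c_2 = σ_2/2 = -481/60, d_2 = (σ_3 - σ_2)/(6h_2) = 46/15, b_2 = Δ_2 - h_2(2σ_2 + σ_3)/6 = -11/15.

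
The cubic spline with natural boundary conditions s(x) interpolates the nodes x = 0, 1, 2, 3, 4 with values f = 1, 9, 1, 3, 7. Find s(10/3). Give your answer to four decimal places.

4.5053

Put σ_i = s'' at the i-th knot. Here h = (1, 1, 1, 1) and Δ = (8, -8, 2, 4), so the interior equations h_(i-1)·σ_(i-1) + 2(h_(i-1)+h_i)·σ_i + h_i·σ_(i+1) = 6(Δ_i − Δ_(i-1)) read
  1·σ_0 + 4·σ_1 + 1·σ_2 = 6(Δ_1 - Δ_0) = -96
  1·σ_1 + 4·σ_2 + 1·σ_3 = 6(Δ_2 - Δ_1) = 60
  1·σ_2 + 4·σ_3 + 1·σ_4 = 6(Δ_3 - Δ_2) = 12
Natural end conditions: σ_0 = σ_4 = 0.
Hence σ_0 = 0, σ_1 = -417/14, σ_2 = 162/7, σ_3 = -39/14, σ_4 = 0.
On [3, 4], s(x) = 3 + 69/14·(x - 3) - 39/28·(x - 3)² + 13/28·(x - 3)³.
With (x - 3) = 1/3: s(10/3) = 1703/378.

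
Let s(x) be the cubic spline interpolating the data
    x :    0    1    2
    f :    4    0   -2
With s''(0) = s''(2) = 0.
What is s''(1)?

Put σ_i = s'' at the i-th knot. Here h = (1, 1) and Δ = (-4, -2), so the interior equations h_(i-1)·σ_(i-1) + 2(h_(i-1)+h_i)·σ_i + h_i·σ_(i+1) = 6(Δ_i − Δ_(i-1)) read
  1·σ_0 + 4·σ_1 + 1·σ_2 = 6(Δ_1 - Δ_0) = 12
Natural end conditions: σ_0 = σ_2 = 0.
Solving the tridiagonal system: σ_0 = 0, σ_1 = 3, σ_2 = 0.

3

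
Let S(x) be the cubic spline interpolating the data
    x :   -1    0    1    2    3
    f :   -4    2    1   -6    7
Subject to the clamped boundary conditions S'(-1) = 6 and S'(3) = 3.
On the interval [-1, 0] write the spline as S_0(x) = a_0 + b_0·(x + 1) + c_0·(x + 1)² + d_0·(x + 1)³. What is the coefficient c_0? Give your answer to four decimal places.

Write M_i for S''(x_i). With h_i = 1, 1, 1, 1 and divided differences Δ_i = 6, -1, -7, 13, the continuity of S' gives the tridiagonal system
  1·M_0 + 4·M_1 + 1·M_2 = 6(Δ_1 - Δ_0) = -42
  1·M_1 + 4·M_2 + 1·M_3 = 6(Δ_2 - Δ_1) = -36
  1·M_2 + 4·M_3 + 1·M_4 = 6(Δ_3 - Δ_2) = 120
Clamped end conditions give two more equations: 2h_0·M_0 + h_0·M_1 = 6(Δ_0 - S'(-1)) = 0 and h_3·M_3 + 2h_3·M_4 = 6(S'(3) - Δ_3) = -60.
Solving the tridiagonal system: M_0 = 45/14, M_1 = -45/7, M_2 = -39/2, M_3 = 339/7, M_4 = -759/14.
On [-1, 0], with S_0(x) = a_0 + b_0·(x + 1) + c_0·(x + 1)² + d_0·(x + 1)³: c_0 = M_0/2 = 45/28, d_0 = (M_1 - M_0)/(6h_0) = -45/28, b_0 = Δ_0 - h_0(2M_0 + M_1)/6 = 6.

1.6071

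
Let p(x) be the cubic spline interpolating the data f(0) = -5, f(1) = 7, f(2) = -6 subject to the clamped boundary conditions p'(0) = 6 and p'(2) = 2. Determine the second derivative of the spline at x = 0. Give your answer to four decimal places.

Let σ_i = p''(x_i). Step sizes h_i = 1, 1; slopes of the chords Δ_i = (y_(i+1) - y_i)/h_i = 12, -13.
  1·σ_0 + 4·σ_1 + 1·σ_2 = 6(Δ_1 - Δ_0) = -150
Clamped end conditions give two more equations: 2h_0·σ_0 + h_0·σ_1 = 6(Δ_0 - p'(0)) = 36 and h_1·σ_1 + 2h_1·σ_2 = 6(p'(2) - Δ_1) = 90.
Solving: σ_0 = 107/2, σ_1 = -71, σ_2 = 161/2.

53.5000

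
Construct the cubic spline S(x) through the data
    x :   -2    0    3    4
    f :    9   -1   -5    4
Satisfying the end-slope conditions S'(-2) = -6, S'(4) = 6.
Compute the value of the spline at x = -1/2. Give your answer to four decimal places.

1.4351

With σ_i denoting the second derivative at x_i, h_i = 2, 3, 1, and Δ_i = (y_(i+1) − y_i)/h_i = -5, -4/3, 9:
  2·σ_0 + 10·σ_1 + 3·σ_2 = 6(Δ_1 - Δ_0) = 22
  3·σ_1 + 8·σ_2 + 1·σ_3 = 6(Δ_2 - Δ_1) = 62
Clamped end conditions give two more equations: 2h_0·σ_0 + h_0·σ_1 = 6(Δ_0 - S'(-2)) = 6 and h_2·σ_2 + 2h_2·σ_3 = 6(S'(4) - Δ_2) = -18.
Hence σ_0 = 82/39, σ_1 = -47/39, σ_2 = 388/39, σ_3 = -545/39.
On [-2, 0], S(x) = 9 - 6·(x + 2) + 41/39·(x + 2)² - 43/156·(x + 2)³.
With (x + 2) = 3/2: S(-1/2) = 597/416.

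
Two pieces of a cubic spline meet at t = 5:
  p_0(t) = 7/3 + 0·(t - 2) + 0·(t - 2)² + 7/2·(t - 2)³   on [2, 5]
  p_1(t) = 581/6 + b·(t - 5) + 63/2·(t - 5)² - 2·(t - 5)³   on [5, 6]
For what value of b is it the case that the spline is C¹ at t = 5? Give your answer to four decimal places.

94.5000

p_0'(t) = 0 + 0·(t - 2) + 21/2·(t - 2)², so p_0'(5) = 189/2. On the right, p_1'(5) = b, so b = 189/2.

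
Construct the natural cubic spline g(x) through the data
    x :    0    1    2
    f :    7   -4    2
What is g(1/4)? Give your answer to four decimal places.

3.2539

Put M_i = g'' at the i-th knot. Here h = (1, 1) and Δ = (-11, 6), so the interior equations h_(i-1)·M_(i-1) + 2(h_(i-1)+h_i)·M_i + h_i·M_(i+1) = 6(Δ_i − Δ_(i-1)) read
  1·M_0 + 4·M_1 + 1·M_2 = 6(Δ_1 - Δ_0) = 102
Natural end conditions: M_0 = M_2 = 0.
Hence M_0 = 0, M_1 = 51/2, M_2 = 0.
On [0, 1], g(x) = 7 - 61/4·x + 0·x² + 17/4·x³.
With x = 1/4: g(1/4) = 833/256.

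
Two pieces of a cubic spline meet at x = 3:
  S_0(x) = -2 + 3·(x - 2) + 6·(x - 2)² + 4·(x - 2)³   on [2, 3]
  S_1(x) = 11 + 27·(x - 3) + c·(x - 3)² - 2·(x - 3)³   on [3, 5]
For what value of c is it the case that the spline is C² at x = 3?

18

S_0''(x) = 12 + 24·(x - 2), so S_0''(3) = 36. On the right, S_1''(3) = 2c, so c = 18.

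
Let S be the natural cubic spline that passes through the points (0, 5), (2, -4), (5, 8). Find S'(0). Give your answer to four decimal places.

-6.2000

Let σ_i = S''(x_i). Step sizes h_i = 2, 3; slopes of the chords Δ_i = (y_(i+1) - y_i)/h_i = -9/2, 4.
  2·σ_0 + 10·σ_1 + 3·σ_2 = 6(Δ_1 - Δ_0) = 51
Natural end conditions: σ_0 = σ_2 = 0.
Hence σ_0 = 0, σ_1 = 51/10, σ_2 = 0.
On [0, 2], S'(x) = b_0 + 2c_0·x + 3d_0·x² with b_0 = Δ_0 - h_0(2σ_0 + σ_1)/6 = -31/5, c_0 = σ_0/2 = 0, d_0 = (σ_1 - σ_0)/(6h_0) = 17/40. So S'(0) = -31/5.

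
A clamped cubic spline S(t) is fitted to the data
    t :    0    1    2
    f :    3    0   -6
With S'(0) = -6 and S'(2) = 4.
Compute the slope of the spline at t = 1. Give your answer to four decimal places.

-6.2500

With m_i denoting the second derivative at x_i, h_i = 1, 1, and Δ_i = (y_(i+1) − y_i)/h_i = -3, -6:
  1·m_0 + 4·m_1 + 1·m_2 = 6(Δ_1 - Δ_0) = -18
Clamped end conditions give two more equations: 2h_0·m_0 + h_0·m_1 = 6(Δ_0 - S'(0)) = 18 and h_1·m_1 + 2h_1·m_2 = 6(S'(2) - Δ_1) = 60.
Solving: m_0 = 37/2, m_1 = -19, m_2 = 79/2.
On [1, 2], S'(t) = b_1 + 2c_1·(t - 1) + 3d_1·(t - 1)² with b_1 = Δ_1 - h_1(2m_1 + m_2)/6 = -25/4, c_1 = m_1/2 = -19/2, d_1 = (m_2 - m_1)/(6h_1) = 39/4. So S'(1) = -25/4.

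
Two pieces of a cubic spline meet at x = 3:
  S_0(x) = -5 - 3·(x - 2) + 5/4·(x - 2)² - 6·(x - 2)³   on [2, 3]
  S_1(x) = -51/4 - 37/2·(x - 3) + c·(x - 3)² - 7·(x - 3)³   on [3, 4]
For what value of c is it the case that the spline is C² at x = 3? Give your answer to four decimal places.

-16.7500

S_0''(x) = 5/2 - 36·(x - 2), so S_0''(3) = -67/2. On the right, S_1''(3) = 2c, so c = -67/4.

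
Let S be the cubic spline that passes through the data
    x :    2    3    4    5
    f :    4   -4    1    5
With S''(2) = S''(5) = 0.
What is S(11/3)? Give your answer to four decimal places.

-1.2938

Put M_i = S'' at the i-th knot. Here h = (1, 1, 1) and Δ = (-8, 5, 4), so the interior equations h_(i-1)·M_(i-1) + 2(h_(i-1)+h_i)·M_i + h_i·M_(i+1) = 6(Δ_i − Δ_(i-1)) read
  1·M_0 + 4·M_1 + 1·M_2 = 6(Δ_1 - Δ_0) = 78
  1·M_1 + 4·M_2 + 1·M_3 = 6(Δ_2 - Δ_1) = -6
Natural end conditions: M_0 = M_3 = 0.
Forward elimination and back-substitution give M_0 = 0, M_1 = 106/5, M_2 = -34/5, M_3 = 0.
On [3, 4], S(x) = -4 - 14/15·(x - 3) + 53/5·(x - 3)² - 14/3·(x - 3)³.
With (x - 3) = 2/3: S(11/3) = -524/405.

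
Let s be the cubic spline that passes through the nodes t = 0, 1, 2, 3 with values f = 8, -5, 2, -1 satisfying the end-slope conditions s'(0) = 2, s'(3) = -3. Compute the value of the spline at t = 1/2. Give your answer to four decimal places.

Let σ_i = s''(x_i). Step sizes h_i = 1, 1, 1; slopes of the chords Δ_i = (y_(i+1) - y_i)/h_i = -13, 7, -3.
  1·σ_0 + 4·σ_1 + 1·σ_2 = 6(Δ_1 - Δ_0) = 120
  1·σ_1 + 4·σ_2 + 1·σ_3 = 6(Δ_2 - Δ_1) = -60
Clamped end conditions give two more equations: 2h_0·σ_0 + h_0·σ_1 = 6(Δ_0 - s'(0)) = -90 and h_2·σ_2 + 2h_2·σ_3 = 6(s'(3) - Δ_2) = 0.
Forward elimination and back-substitution give σ_0 = -220/3, σ_1 = 170/3, σ_2 = -100/3, σ_3 = 50/3.
On [0, 1], s(t) = 8 + 2·t - 110/3·t² + 65/3·t³.
With t = 1/2: s(1/2) = 61/24.

2.5417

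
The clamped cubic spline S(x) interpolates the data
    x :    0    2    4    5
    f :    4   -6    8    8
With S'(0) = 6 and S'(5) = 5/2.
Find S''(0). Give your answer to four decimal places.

-26.3043

Let m_i = S''(x_i). Step sizes h_i = 2, 2, 1; slopes of the chords Δ_i = (y_(i+1) - y_i)/h_i = -5, 7, 0.
  2·m_0 + 8·m_1 + 2·m_2 = 6(Δ_1 - Δ_0) = 72
  2·m_1 + 6·m_2 + 1·m_3 = 6(Δ_2 - Δ_1) = -42
Clamped end conditions give two more equations: 2h_0·m_0 + h_0·m_1 = 6(Δ_0 - S'(0)) = -66 and h_2·m_2 + 2h_2·m_3 = 6(S'(5) - Δ_2) = 15.
Solving: m_0 = -605/23, m_1 = 451/23, m_2 = -371/23, m_3 = 358/23.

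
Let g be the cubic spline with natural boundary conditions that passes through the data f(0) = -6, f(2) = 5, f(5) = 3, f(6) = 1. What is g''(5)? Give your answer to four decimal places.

0.4366

With M_i denoting the second derivative at x_i, h_i = 2, 3, 1, and Δ_i = (y_(i+1) − y_i)/h_i = 11/2, -2/3, -2:
  2·M_0 + 10·M_1 + 3·M_2 = 6(Δ_1 - Δ_0) = -37
  3·M_1 + 8·M_2 + 1·M_3 = 6(Δ_2 - Δ_1) = -8
Natural end conditions: M_0 = M_3 = 0.
Solving: M_0 = 0, M_1 = -272/71, M_2 = 31/71, M_3 = 0.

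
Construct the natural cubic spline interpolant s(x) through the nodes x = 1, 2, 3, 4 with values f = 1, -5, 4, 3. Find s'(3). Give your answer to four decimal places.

Write σ_i for s''(x_i). With h_i = 1, 1, 1 and divided differences Δ_i = -6, 9, -1, the continuity of s' gives the tridiagonal system
  1·σ_0 + 4·σ_1 + 1·σ_2 = 6(Δ_1 - Δ_0) = 90
  1·σ_1 + 4·σ_2 + 1·σ_3 = 6(Δ_2 - Δ_1) = -60
Natural end conditions: σ_0 = σ_3 = 0.
Solving the tridiagonal system: σ_0 = 0, σ_1 = 28, σ_2 = -22, σ_3 = 0.
On [3, 4], s'(x) = b_2 + 2c_2·(x - 3) + 3d_2·(x - 3)² with b_2 = Δ_2 - h_2(2σ_2 + σ_3)/6 = 19/3, c_2 = σ_2/2 = -11, d_2 = (σ_3 - σ_2)/(6h_2) = 11/3. So s'(3) = 19/3.

6.3333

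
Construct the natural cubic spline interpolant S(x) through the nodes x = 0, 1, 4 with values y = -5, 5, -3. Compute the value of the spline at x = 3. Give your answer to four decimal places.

3.8889

Let σ_i = S''(x_i). Step sizes h_i = 1, 3; slopes of the chords Δ_i = (y_(i+1) - y_i)/h_i = 10, -8/3.
  1·σ_0 + 8·σ_1 + 3·σ_2 = 6(Δ_1 - Δ_0) = -76
Natural end conditions: σ_0 = σ_2 = 0.
Hence σ_0 = 0, σ_1 = -19/2, σ_2 = 0.
On [1, 4], S(x) = 5 + 41/6·(x - 1) - 19/4·(x - 1)² + 19/36·(x - 1)³.
With (x - 1) = 2: S(3) = 35/9.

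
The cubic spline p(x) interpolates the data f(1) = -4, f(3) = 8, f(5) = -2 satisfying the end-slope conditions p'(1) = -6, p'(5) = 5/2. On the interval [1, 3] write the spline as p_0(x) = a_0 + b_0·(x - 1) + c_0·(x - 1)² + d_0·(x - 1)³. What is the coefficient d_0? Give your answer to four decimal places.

-4.0938

With σ_i denoting the second derivative at x_i, h_i = 2, 2, and Δ_i = (y_(i+1) − y_i)/h_i = 6, -5:
  2·σ_0 + 8·σ_1 + 2·σ_2 = 6(Δ_1 - Δ_0) = -66
Clamped end conditions give two more equations: 2h_0·σ_0 + h_0·σ_1 = 6(Δ_0 - p'(1)) = 72 and h_1·σ_1 + 2h_1·σ_2 = 6(p'(5) - Δ_1) = 45.
Solving the tridiagonal system: σ_0 = 227/8, σ_1 = -83/4, σ_2 = 173/8.
On [1, 3], with p_0(x) = a_0 + b_0·(x - 1) + c_0·(x - 1)² + d_0·(x - 1)³: c_0 = σ_0/2 = 227/16, d_0 = (σ_1 - σ_0)/(6h_0) = -131/32, b_0 = Δ_0 - h_0(2σ_0 + σ_1)/6 = -6.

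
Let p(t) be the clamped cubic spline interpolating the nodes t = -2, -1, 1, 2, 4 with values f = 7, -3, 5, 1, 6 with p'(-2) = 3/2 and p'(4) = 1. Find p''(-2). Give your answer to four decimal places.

-48.8495

Write σ_i for p''(x_i). With h_i = 1, 2, 1, 2 and divided differences Δ_i = -10, 4, -4, 5/2, the continuity of p' gives the tridiagonal system
  1·σ_0 + 6·σ_1 + 2·σ_2 = 6(Δ_1 - Δ_0) = 84
  2·σ_1 + 6·σ_2 + 1·σ_3 = 6(Δ_2 - Δ_1) = -48
  1·σ_2 + 6·σ_3 + 2·σ_4 = 6(Δ_3 - Δ_2) = 39
Clamped end conditions give two more equations: 2h_0·σ_0 + h_0·σ_1 = 6(Δ_0 - p'(-2)) = -69 and h_3·σ_3 + 2h_3·σ_4 = 6(p'(4) - Δ_3) = -9.
Solving the tridiagonal system: σ_0 = -4543/93, σ_1 = 2669/93, σ_2 = -3659/186, σ_3 = 1175/93, σ_4 = -3187/372.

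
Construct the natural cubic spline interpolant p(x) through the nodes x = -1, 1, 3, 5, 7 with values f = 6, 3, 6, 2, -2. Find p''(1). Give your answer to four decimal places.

3.1607

With M_i denoting the second derivative at x_i, h_i = 2, 2, 2, 2, and Δ_i = (y_(i+1) − y_i)/h_i = -3/2, 3/2, -2, -2:
  2·M_0 + 8·M_1 + 2·M_2 = 6(Δ_1 - Δ_0) = 18
  2·M_1 + 8·M_2 + 2·M_3 = 6(Δ_2 - Δ_1) = -21
  2·M_2 + 8·M_3 + 2·M_4 = 6(Δ_3 - Δ_2) = 0
Natural end conditions: M_0 = M_4 = 0.
Solving the tridiagonal system: M_0 = 0, M_1 = 177/56, M_2 = -51/14, M_3 = 51/56, M_4 = 0.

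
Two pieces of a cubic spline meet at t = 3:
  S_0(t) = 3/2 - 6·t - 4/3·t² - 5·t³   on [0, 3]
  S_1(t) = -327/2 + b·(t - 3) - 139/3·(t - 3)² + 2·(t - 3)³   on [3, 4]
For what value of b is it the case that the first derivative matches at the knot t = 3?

-149

S_0'(t) = -6 - 8/3·t - 15·t², so S_0'(3) = -149. On the right, S_1'(3) = b, so b = -149.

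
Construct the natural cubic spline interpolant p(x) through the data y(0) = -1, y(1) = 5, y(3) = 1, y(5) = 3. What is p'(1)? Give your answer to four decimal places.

2.8182

With m_i denoting the second derivative at x_i, h_i = 1, 2, 2, and Δ_i = (y_(i+1) − y_i)/h_i = 6, -2, 1:
  1·m_0 + 6·m_1 + 2·m_2 = 6(Δ_1 - Δ_0) = -48
  2·m_1 + 8·m_2 + 2·m_3 = 6(Δ_2 - Δ_1) = 18
Natural end conditions: m_0 = m_3 = 0.
Solving the tridiagonal system: m_0 = 0, m_1 = -105/11, m_2 = 51/11, m_3 = 0.
On [1, 3], p'(x) = b_1 + 2c_1·(x - 1) + 3d_1·(x - 1)² with b_1 = Δ_1 - h_1(2m_1 + m_2)/6 = 31/11, c_1 = m_1/2 = -105/22, d_1 = (m_2 - m_1)/(6h_1) = 13/11. So p'(1) = 31/11.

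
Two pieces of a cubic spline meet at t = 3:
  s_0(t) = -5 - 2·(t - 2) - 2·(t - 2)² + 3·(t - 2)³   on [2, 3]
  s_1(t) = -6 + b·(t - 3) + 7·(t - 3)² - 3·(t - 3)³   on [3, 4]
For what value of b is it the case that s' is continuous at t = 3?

3

s_0'(t) = -2 - 4·(t - 2) + 9·(t - 2)², so s_0'(3) = 3. On the right, s_1'(3) = b, so b = 3.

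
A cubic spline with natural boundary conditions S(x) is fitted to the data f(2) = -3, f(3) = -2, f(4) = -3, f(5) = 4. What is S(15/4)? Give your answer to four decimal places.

-3.2438

With M_i denoting the second derivative at x_i, h_i = 1, 1, 1, and Δ_i = (y_(i+1) − y_i)/h_i = 1, -1, 7:
  1·M_0 + 4·M_1 + 1·M_2 = 6(Δ_1 - Δ_0) = -12
  1·M_1 + 4·M_2 + 1·M_3 = 6(Δ_2 - Δ_1) = 48
Natural end conditions: M_0 = M_3 = 0.
Solving: M_0 = 0, M_1 = -32/5, M_2 = 68/5, M_3 = 0.
On [3, 4], S(x) = -2 - 17/15·(x - 3) - 16/5·(x - 3)² + 10/3·(x - 3)³.
With (x - 3) = 3/4: S(15/4) = -519/160.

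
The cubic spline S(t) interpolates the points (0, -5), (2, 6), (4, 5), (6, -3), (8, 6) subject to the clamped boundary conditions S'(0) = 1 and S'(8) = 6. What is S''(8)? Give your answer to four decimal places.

With M_i denoting the second derivative at x_i, h_i = 2, 2, 2, 2, and Δ_i = (y_(i+1) − y_i)/h_i = 11/2, -1/2, -4, 9/2:
  2·M_0 + 8·M_1 + 2·M_2 = 6(Δ_1 - Δ_0) = -36
  2·M_1 + 8·M_2 + 2·M_3 = 6(Δ_2 - Δ_1) = -21
  2·M_2 + 8·M_3 + 2·M_4 = 6(Δ_3 - Δ_2) = 51
Clamped end conditions give two more equations: 2h_0·M_0 + h_0·M_1 = 6(Δ_0 - S'(0)) = 27 and h_3·M_3 + 2h_3·M_4 = 6(S'(8) - Δ_3) = 9.
Solving: M_0 = 1105/112, M_1 = -349/56, M_2 = -47/16, M_3 = 419/56, M_4 = -167/112.

-1.4911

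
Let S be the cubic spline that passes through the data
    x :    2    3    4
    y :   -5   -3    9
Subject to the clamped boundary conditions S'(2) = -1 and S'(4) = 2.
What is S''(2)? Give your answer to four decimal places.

-4.5000

Let M_i = S''(x_i). Step sizes h_i = 1, 1; slopes of the chords Δ_i = (y_(i+1) - y_i)/h_i = 2, 12.
  1·M_0 + 4·M_1 + 1·M_2 = 6(Δ_1 - Δ_0) = 60
Clamped end conditions give two more equations: 2h_0·M_0 + h_0·M_1 = 6(Δ_0 - S'(2)) = 18 and h_1·M_1 + 2h_1·M_2 = 6(S'(4) - Δ_1) = -60.
Hence M_0 = -9/2, M_1 = 27, M_2 = -87/2.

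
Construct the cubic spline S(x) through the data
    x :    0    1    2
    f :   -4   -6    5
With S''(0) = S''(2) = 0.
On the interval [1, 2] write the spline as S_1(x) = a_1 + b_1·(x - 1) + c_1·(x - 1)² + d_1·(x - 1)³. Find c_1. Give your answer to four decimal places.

Put M_i = S'' at the i-th knot. Here h = (1, 1) and Δ = (-2, 11), so the interior equations h_(i-1)·M_(i-1) + 2(h_(i-1)+h_i)·M_i + h_i·M_(i+1) = 6(Δ_i − Δ_(i-1)) read
  1·M_0 + 4·M_1 + 1·M_2 = 6(Δ_1 - Δ_0) = 78
Natural end conditions: M_0 = M_2 = 0.
Solving the tridiagonal system: M_0 = 0, M_1 = 39/2, M_2 = 0.
On [1, 2], with S_1(x) = a_1 + b_1·(x - 1) + c_1·(x - 1)² + d_1·(x - 1)³: c_1 = M_1/2 = 39/4, d_1 = (M_2 - M_1)/(6h_1) = -13/4, b_1 = Δ_1 - h_1(2M_1 + M_2)/6 = 9/2.

9.7500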